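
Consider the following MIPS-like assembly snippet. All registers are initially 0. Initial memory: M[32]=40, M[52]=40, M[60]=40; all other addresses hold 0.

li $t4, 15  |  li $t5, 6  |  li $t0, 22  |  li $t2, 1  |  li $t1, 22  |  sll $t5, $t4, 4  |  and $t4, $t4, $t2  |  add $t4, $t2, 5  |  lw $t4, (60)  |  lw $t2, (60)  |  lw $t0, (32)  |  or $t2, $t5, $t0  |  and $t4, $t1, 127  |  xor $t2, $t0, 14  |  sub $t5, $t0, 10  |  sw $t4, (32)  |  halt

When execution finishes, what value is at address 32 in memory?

22

li $t4, 15 → $t4=15
li $t5, 6 → $t5=6
li $t0, 22 → $t0=22
li $t2, 1 → $t2=1
li $t1, 22 → $t1=22
sll $t5, $t4, 4 → $t5=15<<4=240
and $t4, $t4, $t2 → $t4=15&1=1
add $t4, $t2, 5 → $t4=1+5=6
lw $t4, (60) → $t4=M[60]=40
lw $t2, (60) → $t2=M[60]=40
lw $t0, (32) → $t0=M[32]=40
or $t2, $t5, $t0 → $t2=240|40=248
and $t4, $t1, 127 → $t4=22&127=22
xor $t2, $t0, 14 → $t2=40^14=38
sub $t5, $t0, 10 → $t5=40-10=30
sw $t4, (32) → M[32]=22
halt.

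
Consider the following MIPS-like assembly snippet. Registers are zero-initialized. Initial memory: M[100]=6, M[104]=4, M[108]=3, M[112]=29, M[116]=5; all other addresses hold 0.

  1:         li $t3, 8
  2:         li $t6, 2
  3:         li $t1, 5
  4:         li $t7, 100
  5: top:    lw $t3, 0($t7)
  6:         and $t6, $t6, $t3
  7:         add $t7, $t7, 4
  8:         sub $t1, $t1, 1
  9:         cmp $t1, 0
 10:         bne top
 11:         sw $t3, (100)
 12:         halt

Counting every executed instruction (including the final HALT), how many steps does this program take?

36

after li $t3, 8: $t3=8
after li $t6, 2: $t6=2
after li $t1, 5: $t1=5
after li $t7, 100: $t7=100
after lw $t3, 0($t7): $t3=M[100]=6
after and $t6, $t6, $t3: $t6=2&6=2
after add $t7, $t7, 4: $t7=100+4=104
after sub $t1, $t1, 1: $t1=5-1=4
cmp $t1, 0  (cmp 4,0)
bne top: taken
after lw $t3, 0($t7): $t3=M[104]=4
after and $t6, $t6, $t3: $t6=2&4=0
after add $t7, $t7, 4: $t7=104+4=108
after sub $t1, $t1, 1: $t1=4-1=3
cmp $t1, 0  (cmp 3,0)
bne top: taken
after lw $t3, 0($t7): $t3=M[108]=3
after and $t6, $t6, $t3: $t6=0&3=0
after add $t7, $t7, 4: $t7=108+4=112
after sub $t1, $t1, 1: $t1=3-1=2
cmp $t1, 0  (cmp 2,0)
bne top: taken
after lw $t3, 0($t7): $t3=M[112]=29
after and $t6, $t6, $t3: $t6=0&29=0
after add $t7, $t7, 4: $t7=112+4=116
after sub $t1, $t1, 1: $t1=2-1=1
cmp $t1, 0  (cmp 1,0)
bne top: taken
after lw $t3, 0($t7): $t3=M[116]=5
after and $t6, $t6, $t3: $t6=0&5=0
after add $t7, $t7, 4: $t7=116+4=120
after sub $t1, $t1, 1: $t1=1-1=0
cmp $t1, 0  (cmp 0,0)
bne top: not taken
sw $t3, (100) → M[100]=5
halt.
Total executed instructions: 36.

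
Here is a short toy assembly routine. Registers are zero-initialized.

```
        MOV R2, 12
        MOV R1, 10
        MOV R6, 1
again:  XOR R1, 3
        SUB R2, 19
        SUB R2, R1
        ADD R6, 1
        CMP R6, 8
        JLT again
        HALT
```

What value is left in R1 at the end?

9

after MOV R2, 12: R2=12
after MOV R1, 10: R1=10
after MOV R6, 1: R6=1
after XOR R1, 3: R1=10^3=9
after SUB R2, 19: R2=12-19=-7
after SUB R2, R1: R2=(-7)-9=-16
after ADD R6, 1: R6=1+1=2
CMP R6, 8  (cmp 2,8)
JLT again: taken
after XOR R1, 3: R1=9^3=10
after SUB R2, 19: R2=(-16)-19=-35
after SUB R2, R1: R2=(-35)-10=-45
after ADD R6, 1: R6=2+1=3
CMP R6, 8  (cmp 3,8)
JLT again: taken
after XOR R1, 3: R1=10^3=9
after SUB R2, 19: R2=(-45)-19=-64
after SUB R2, R1: R2=(-64)-9=-73
after ADD R6, 1: R6=3+1=4
CMP R6, 8  (cmp 4,8)
JLT again: taken
after XOR R1, 3: R1=9^3=10
after SUB R2, 19: R2=(-73)-19=-92
after SUB R2, R1: R2=(-92)-10=-102
after ADD R6, 1: R6=4+1=5
CMP R6, 8  (cmp 5,8)
JLT again: taken
after XOR R1, 3: R1=10^3=9
after SUB R2, 19: R2=(-102)-19=-121
after SUB R2, R1: R2=(-121)-9=-130
after ADD R6, 1: R6=5+1=6
CMP R6, 8  (cmp 6,8)
JLT again: taken
after XOR R1, 3: R1=9^3=10
after SUB R2, 19: R2=(-130)-19=-149
after SUB R2, R1: R2=(-149)-10=-159
after ADD R6, 1: R6=6+1=7
CMP R6, 8  (cmp 7,8)
JLT again: taken
after XOR R1, 3: R1=10^3=9
after SUB R2, 19: R2=(-159)-19=-178
after SUB R2, R1: R2=(-178)-9=-187
after ADD R6, 1: R6=7+1=8
CMP R6, 8  (cmp 8,8)
JLT again: not taken
halt.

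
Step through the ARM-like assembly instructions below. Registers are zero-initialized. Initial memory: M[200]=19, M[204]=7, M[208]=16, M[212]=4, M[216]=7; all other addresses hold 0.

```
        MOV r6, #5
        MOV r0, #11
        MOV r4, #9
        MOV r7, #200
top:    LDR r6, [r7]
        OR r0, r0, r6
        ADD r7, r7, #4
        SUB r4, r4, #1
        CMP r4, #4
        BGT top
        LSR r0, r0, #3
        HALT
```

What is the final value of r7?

MOV r6, #5 → r6=5
MOV r0, #11 → r0=11
MOV r4, #9 → r4=9
MOV r7, #200 → r7=200
LDR r6, [r7] → r6=M[200]=19
OR r0, r0, r6 → r0=11|19=27
ADD r7, r7, #4 → r7=200+4=204
SUB r4, r4, #1 → r4=9-1=8
CMP r4, #4  (cmp 8,4)
BGT top: taken
LDR r6, [r7] → r6=M[204]=7
OR r0, r0, r6 → r0=27|7=31
ADD r7, r7, #4 → r7=204+4=208
SUB r4, r4, #1 → r4=8-1=7
CMP r4, #4  (cmp 7,4)
BGT top: taken
LDR r6, [r7] → r6=M[208]=16
OR r0, r0, r6 → r0=31|16=31
ADD r7, r7, #4 → r7=208+4=212
SUB r4, r4, #1 → r4=7-1=6
CMP r4, #4  (cmp 6,4)
BGT top: taken
LDR r6, [r7] → r6=M[212]=4
OR r0, r0, r6 → r0=31|4=31
ADD r7, r7, #4 → r7=212+4=216
SUB r4, r4, #1 → r4=6-1=5
CMP r4, #4  (cmp 5,4)
BGT top: taken
LDR r6, [r7] → r6=M[216]=7
OR r0, r0, r6 → r0=31|7=31
ADD r7, r7, #4 → r7=216+4=220
SUB r4, r4, #1 → r4=5-1=4
CMP r4, #4  (cmp 4,4)
BGT top: not taken
LSR r0, r0, #3 → r0=31>>3=3
halt.

220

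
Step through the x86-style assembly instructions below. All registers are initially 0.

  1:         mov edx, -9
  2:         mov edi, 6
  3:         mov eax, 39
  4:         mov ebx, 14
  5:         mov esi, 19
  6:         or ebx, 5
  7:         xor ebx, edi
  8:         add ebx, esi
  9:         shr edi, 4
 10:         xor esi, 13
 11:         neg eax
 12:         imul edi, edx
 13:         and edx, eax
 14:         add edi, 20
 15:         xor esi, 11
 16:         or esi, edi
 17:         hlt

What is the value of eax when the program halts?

edx=-9
edi=6
eax=39
ebx=14
esi=19
ebx=14|5=15
ebx=15^6=9
ebx=9+19=28
edi=6>>4=0
esi=19^13=30
eax=-(39)=-39
edi=0*(-9)=0
edx=(-9)&(-39)=-47
edi=0+20=20
esi=30^11=21
esi=21|20=21
halt.

-39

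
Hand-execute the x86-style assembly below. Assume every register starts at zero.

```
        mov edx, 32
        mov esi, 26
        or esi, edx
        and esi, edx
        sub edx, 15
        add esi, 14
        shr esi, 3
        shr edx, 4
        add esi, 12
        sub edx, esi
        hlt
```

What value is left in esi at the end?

mov edx, 32 → edx=32
mov esi, 26 → esi=26
or esi, edx → esi=26|32=58
and esi, edx → esi=58&32=32
sub edx, 15 → edx=32-15=17
add esi, 14 → esi=32+14=46
shr esi, 3 → esi=46>>3=5
shr edx, 4 → edx=17>>4=1
add esi, 12 → esi=5+12=17
sub edx, esi → edx=1-17=-16
halt.

17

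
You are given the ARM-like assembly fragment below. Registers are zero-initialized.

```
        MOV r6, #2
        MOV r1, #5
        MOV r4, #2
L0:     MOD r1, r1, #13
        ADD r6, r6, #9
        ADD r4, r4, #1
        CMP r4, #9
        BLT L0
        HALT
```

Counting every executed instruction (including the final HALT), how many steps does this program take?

r6=2
r1=5
r4=2
r1=5%13=5
r6=2+9=11
r4=2+1=3
CMP r4, #9  (cmp 3,9)
BLT L0: taken
r1=5%13=5
r6=11+9=20
r4=3+1=4
CMP r4, #9  (cmp 4,9)
BLT L0: taken
r1=5%13=5
r6=20+9=29
r4=4+1=5
CMP r4, #9  (cmp 5,9)
BLT L0: taken
r1=5%13=5
r6=29+9=38
r4=5+1=6
CMP r4, #9  (cmp 6,9)
BLT L0: taken
r1=5%13=5
r6=38+9=47
r4=6+1=7
CMP r4, #9  (cmp 7,9)
BLT L0: taken
r1=5%13=5
r6=47+9=56
r4=7+1=8
CMP r4, #9  (cmp 8,9)
BLT L0: taken
r1=5%13=5
r6=56+9=65
r4=8+1=9
CMP r4, #9  (cmp 9,9)
BLT L0: not taken
halt.
Total executed instructions: 39.

39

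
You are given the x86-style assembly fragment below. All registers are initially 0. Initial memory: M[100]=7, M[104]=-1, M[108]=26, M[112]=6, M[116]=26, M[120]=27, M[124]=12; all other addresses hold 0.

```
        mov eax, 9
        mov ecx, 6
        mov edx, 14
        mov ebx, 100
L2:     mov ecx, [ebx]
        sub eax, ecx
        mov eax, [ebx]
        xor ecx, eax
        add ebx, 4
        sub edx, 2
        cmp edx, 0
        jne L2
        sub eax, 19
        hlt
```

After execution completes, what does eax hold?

after mov eax, 9: eax=9
after mov ecx, 6: ecx=6
after mov edx, 14: edx=14
after mov ebx, 100: ebx=100
after mov ecx, [ebx]: ecx=M[100]=7
after sub eax, ecx: eax=9-7=2
after mov eax, [ebx]: eax=M[100]=7
after xor ecx, eax: ecx=7^7=0
after add ebx, 4: ebx=100+4=104
after sub edx, 2: edx=14-2=12
cmp edx, 0  (cmp 12,0)
jne L2: taken
after mov ecx, [ebx]: ecx=M[104]=-1
after sub eax, ecx: eax=7-(-1)=8
after mov eax, [ebx]: eax=M[104]=-1
after xor ecx, eax: ecx=(-1)^(-1)=0
after add ebx, 4: ebx=104+4=108
after sub edx, 2: edx=12-2=10
cmp edx, 0  (cmp 10,0)
jne L2: taken
after mov ecx, [ebx]: ecx=M[108]=26
after sub eax, ecx: eax=(-1)-26=-27
after mov eax, [ebx]: eax=M[108]=26
after xor ecx, eax: ecx=26^26=0
after add ebx, 4: ebx=108+4=112
after sub edx, 2: edx=10-2=8
cmp edx, 0  (cmp 8,0)
jne L2: taken
after mov ecx, [ebx]: ecx=M[112]=6
after sub eax, ecx: eax=26-6=20
after mov eax, [ebx]: eax=M[112]=6
after xor ecx, eax: ecx=6^6=0
after add ebx, 4: ebx=112+4=116
after sub edx, 2: edx=8-2=6
cmp edx, 0  (cmp 6,0)
jne L2: taken
after mov ecx, [ebx]: ecx=M[116]=26
after sub eax, ecx: eax=6-26=-20
after mov eax, [ebx]: eax=M[116]=26
after xor ecx, eax: ecx=26^26=0
after add ebx, 4: ebx=116+4=120
after sub edx, 2: edx=6-2=4
cmp edx, 0  (cmp 4,0)
jne L2: taken
after mov ecx, [ebx]: ecx=M[120]=27
after sub eax, ecx: eax=26-27=-1
after mov eax, [ebx]: eax=M[120]=27
after xor ecx, eax: ecx=27^27=0
after add ebx, 4: ebx=120+4=124
after sub edx, 2: edx=4-2=2
cmp edx, 0  (cmp 2,0)
jne L2: taken
after mov ecx, [ebx]: ecx=M[124]=12
after sub eax, ecx: eax=27-12=15
after mov eax, [ebx]: eax=M[124]=12
after xor ecx, eax: ecx=12^12=0
after add ebx, 4: ebx=124+4=128
after sub edx, 2: edx=2-2=0
cmp edx, 0  (cmp 0,0)
jne L2: not taken
after sub eax, 19: eax=12-19=-7
halt.

-7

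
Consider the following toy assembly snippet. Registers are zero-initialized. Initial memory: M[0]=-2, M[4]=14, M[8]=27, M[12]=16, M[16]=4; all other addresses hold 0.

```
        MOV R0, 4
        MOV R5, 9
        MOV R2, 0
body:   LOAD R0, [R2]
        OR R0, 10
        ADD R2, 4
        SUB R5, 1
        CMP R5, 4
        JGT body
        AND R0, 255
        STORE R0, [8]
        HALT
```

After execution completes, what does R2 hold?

20

after MOV R0, 4: R0=4
after MOV R5, 9: R5=9
after MOV R2, 0: R2=0
after LOAD R0, [R2]: R0=M[0]=-2
after OR R0, 10: R0=(-2)|10=-2
after ADD R2, 4: R2=0+4=4
after SUB R5, 1: R5=9-1=8
CMP R5, 4  (cmp 8,4)
JGT body: taken
after LOAD R0, [R2]: R0=M[4]=14
after OR R0, 10: R0=14|10=14
after ADD R2, 4: R2=4+4=8
after SUB R5, 1: R5=8-1=7
CMP R5, 4  (cmp 7,4)
JGT body: taken
after LOAD R0, [R2]: R0=M[8]=27
after OR R0, 10: R0=27|10=27
after ADD R2, 4: R2=8+4=12
after SUB R5, 1: R5=7-1=6
CMP R5, 4  (cmp 6,4)
JGT body: taken
after LOAD R0, [R2]: R0=M[12]=16
after OR R0, 10: R0=16|10=26
after ADD R2, 4: R2=12+4=16
after SUB R5, 1: R5=6-1=5
CMP R5, 4  (cmp 5,4)
JGT body: taken
after LOAD R0, [R2]: R0=M[16]=4
after OR R0, 10: R0=4|10=14
after ADD R2, 4: R2=16+4=20
after SUB R5, 1: R5=5-1=4
CMP R5, 4  (cmp 4,4)
JGT body: not taken
after AND R0, 255: R0=14&255=14
STORE R0, [8] → M[8]=14
halt.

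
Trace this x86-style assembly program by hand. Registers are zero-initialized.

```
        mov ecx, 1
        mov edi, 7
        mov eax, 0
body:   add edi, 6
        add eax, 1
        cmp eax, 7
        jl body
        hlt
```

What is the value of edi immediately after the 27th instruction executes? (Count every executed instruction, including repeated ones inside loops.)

43

after mov ecx, 1: ecx=1
after mov edi, 7: edi=7
after mov eax, 0: eax=0
after add edi, 6: edi=7+6=13
after add eax, 1: eax=0+1=1
cmp eax, 7  (cmp 1,7)
jl body: taken
after add edi, 6: edi=13+6=19
after add eax, 1: eax=1+1=2
cmp eax, 7  (cmp 2,7)
jl body: taken
after add edi, 6: edi=19+6=25
after add eax, 1: eax=2+1=3
cmp eax, 7  (cmp 3,7)
jl body: taken
after add edi, 6: edi=25+6=31
after add eax, 1: eax=3+1=4
cmp eax, 7  (cmp 4,7)
jl body: taken
after add edi, 6: edi=31+6=37
after add eax, 1: eax=4+1=5
cmp eax, 7  (cmp 5,7)
jl body: taken
after add edi, 6: edi=37+6=43
after add eax, 1: eax=5+1=6
cmp eax, 7  (cmp 6,7)
jl body: taken
After step 27: edi = 43.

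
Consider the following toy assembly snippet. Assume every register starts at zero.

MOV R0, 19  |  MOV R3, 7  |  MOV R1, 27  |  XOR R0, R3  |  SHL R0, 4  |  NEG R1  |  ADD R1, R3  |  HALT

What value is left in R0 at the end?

R0=19
R3=7
R1=27
R0=19^7=20
R0=20<<4=320
R1=-(27)=-27
R1=(-27)+7=-20
halt.

320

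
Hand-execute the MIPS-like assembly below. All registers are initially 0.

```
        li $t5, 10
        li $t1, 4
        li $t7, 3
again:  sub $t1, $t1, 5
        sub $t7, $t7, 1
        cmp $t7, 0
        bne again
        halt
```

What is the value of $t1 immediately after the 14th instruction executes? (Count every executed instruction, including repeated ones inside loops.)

-11

li $t5, 10 → $t5=10
li $t1, 4 → $t1=4
li $t7, 3 → $t7=3
sub $t1, $t1, 5 → $t1=4-5=-1
sub $t7, $t7, 1 → $t7=3-1=2
cmp $t7, 0  (cmp 2,0)
bne again: taken
sub $t1, $t1, 5 → $t1=(-1)-5=-6
sub $t7, $t7, 1 → $t7=2-1=1
cmp $t7, 0  (cmp 1,0)
bne again: taken
sub $t1, $t1, 5 → $t1=(-6)-5=-11
sub $t7, $t7, 1 → $t7=1-1=0
cmp $t7, 0  (cmp 0,0)
After step 14: $t1 = -11.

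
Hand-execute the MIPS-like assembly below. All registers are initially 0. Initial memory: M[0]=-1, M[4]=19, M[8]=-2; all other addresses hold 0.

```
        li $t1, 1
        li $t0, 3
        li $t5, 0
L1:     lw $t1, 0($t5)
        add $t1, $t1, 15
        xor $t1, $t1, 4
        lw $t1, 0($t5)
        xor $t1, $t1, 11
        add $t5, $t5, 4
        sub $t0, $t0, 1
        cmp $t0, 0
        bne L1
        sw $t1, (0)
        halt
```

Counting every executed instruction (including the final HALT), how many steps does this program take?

32

$t1=1
$t0=3
$t5=0
$t1=M[0]=-1
$t1=(-1)+15=14
$t1=14^4=10
$t1=M[0]=-1
$t1=(-1)^11=-12
$t5=0+4=4
$t0=3-1=2
cmp $t0, 0  (cmp 2,0)
bne L1: taken
$t1=M[4]=19
$t1=19+15=34
$t1=34^4=38
$t1=M[4]=19
$t1=19^11=24
$t5=4+4=8
$t0=2-1=1
cmp $t0, 0  (cmp 1,0)
bne L1: taken
$t1=M[8]=-2
$t1=(-2)+15=13
$t1=13^4=9
$t1=M[8]=-2
$t1=(-2)^11=-11
$t5=8+4=12
$t0=1-1=0
cmp $t0, 0  (cmp 0,0)
bne L1: not taken
sw $t1, (0) → M[0]=-11
halt.
Total executed instructions: 32.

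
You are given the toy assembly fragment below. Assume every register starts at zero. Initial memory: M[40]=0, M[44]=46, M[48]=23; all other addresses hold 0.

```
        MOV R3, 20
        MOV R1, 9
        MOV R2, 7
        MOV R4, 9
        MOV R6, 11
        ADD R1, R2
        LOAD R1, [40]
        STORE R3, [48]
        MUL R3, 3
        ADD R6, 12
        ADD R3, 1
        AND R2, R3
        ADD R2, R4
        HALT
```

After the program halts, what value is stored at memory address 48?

20

MOV R3, 20 → R3=20
MOV R1, 9 → R1=9
MOV R2, 7 → R2=7
MOV R4, 9 → R4=9
MOV R6, 11 → R6=11
ADD R1, R2 → R1=9+7=16
LOAD R1, [40] → R1=M[40]=0
STORE R3, [48] → M[48]=20
MUL R3, 3 → R3=20*3=60
ADD R6, 12 → R6=11+12=23
ADD R3, 1 → R3=60+1=61
AND R2, R3 → R2=7&61=5
ADD R2, R4 → R2=5+9=14
halt.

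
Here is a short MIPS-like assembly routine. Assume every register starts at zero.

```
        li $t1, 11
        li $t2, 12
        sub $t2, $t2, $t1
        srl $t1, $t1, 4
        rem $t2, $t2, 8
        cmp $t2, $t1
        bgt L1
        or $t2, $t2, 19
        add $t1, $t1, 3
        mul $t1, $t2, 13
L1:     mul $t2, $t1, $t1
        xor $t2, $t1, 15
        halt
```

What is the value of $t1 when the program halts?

$t1=11
$t2=12
$t2=12-11=1
$t1=11>>4=0
$t2=1%8=1
cmp $t2, $t1  (cmp 1,0)
bgt L1: taken
$t2=0*0=0
$t2=0^15=15
halt.

0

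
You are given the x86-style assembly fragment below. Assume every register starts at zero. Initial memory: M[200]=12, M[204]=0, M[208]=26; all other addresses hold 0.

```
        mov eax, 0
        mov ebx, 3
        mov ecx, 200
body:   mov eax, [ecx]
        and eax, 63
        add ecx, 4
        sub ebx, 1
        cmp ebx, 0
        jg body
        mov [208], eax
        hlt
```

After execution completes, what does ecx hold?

212

mov eax, 0 → eax=0
mov ebx, 3 → ebx=3
mov ecx, 200 → ecx=200
mov eax, [ecx] → eax=M[200]=12
and eax, 63 → eax=12&63=12
add ecx, 4 → ecx=200+4=204
sub ebx, 1 → ebx=3-1=2
cmp ebx, 0  (cmp 2,0)
jg body: taken
mov eax, [ecx] → eax=M[204]=0
and eax, 63 → eax=0&63=0
add ecx, 4 → ecx=204+4=208
sub ebx, 1 → ebx=2-1=1
cmp ebx, 0  (cmp 1,0)
jg body: taken
mov eax, [ecx] → eax=M[208]=26
and eax, 63 → eax=26&63=26
add ecx, 4 → ecx=208+4=212
sub ebx, 1 → ebx=1-1=0
cmp ebx, 0  (cmp 0,0)
jg body: not taken
mov [208], eax → M[208]=26
halt.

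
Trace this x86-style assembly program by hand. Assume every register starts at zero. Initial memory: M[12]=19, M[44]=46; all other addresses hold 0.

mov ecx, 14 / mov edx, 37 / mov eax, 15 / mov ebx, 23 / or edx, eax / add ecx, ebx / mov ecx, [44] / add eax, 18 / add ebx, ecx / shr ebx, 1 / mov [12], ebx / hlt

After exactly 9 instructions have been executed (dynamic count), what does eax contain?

33

ecx=14
edx=37
eax=15
ebx=23
edx=37|15=47
ecx=14+23=37
ecx=M[44]=46
eax=15+18=33
ebx=23+46=69
After step 9: eax = 33.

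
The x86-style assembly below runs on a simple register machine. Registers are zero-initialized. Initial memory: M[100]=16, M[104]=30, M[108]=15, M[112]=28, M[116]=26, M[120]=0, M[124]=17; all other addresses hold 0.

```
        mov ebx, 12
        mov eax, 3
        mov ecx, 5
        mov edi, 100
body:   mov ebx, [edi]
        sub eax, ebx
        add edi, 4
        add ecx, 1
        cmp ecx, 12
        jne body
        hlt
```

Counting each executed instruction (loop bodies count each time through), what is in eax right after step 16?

after mov ebx, 12: ebx=12
after mov eax, 3: eax=3
after mov ecx, 5: ecx=5
after mov edi, 100: edi=100
after mov ebx, [edi]: ebx=M[100]=16
after sub eax, ebx: eax=3-16=-13
after add edi, 4: edi=100+4=104
after add ecx, 1: ecx=5+1=6
cmp ecx, 12  (cmp 6,12)
jne body: taken
after mov ebx, [edi]: ebx=M[104]=30
after sub eax, ebx: eax=(-13)-30=-43
after add edi, 4: edi=104+4=108
after add ecx, 1: ecx=6+1=7
cmp ecx, 12  (cmp 7,12)
jne body: taken
After step 16: eax = -43.

-43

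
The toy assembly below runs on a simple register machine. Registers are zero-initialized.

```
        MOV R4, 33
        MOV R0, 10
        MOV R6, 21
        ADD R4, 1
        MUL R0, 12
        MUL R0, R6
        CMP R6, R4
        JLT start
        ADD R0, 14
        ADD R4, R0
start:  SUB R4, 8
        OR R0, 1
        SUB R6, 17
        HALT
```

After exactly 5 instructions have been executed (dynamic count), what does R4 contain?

MOV R4, 33 → R4=33
MOV R0, 10 → R0=10
MOV R6, 21 → R6=21
ADD R4, 1 → R4=33+1=34
MUL R0, 12 → R0=10*12=120
After step 5: R4 = 34.

34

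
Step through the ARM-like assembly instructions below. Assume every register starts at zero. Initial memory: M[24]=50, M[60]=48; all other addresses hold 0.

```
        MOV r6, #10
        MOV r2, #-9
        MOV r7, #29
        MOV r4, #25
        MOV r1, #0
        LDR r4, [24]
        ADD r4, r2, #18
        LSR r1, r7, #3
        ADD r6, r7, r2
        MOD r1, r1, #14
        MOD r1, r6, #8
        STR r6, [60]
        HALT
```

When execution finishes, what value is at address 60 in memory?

r6=10
r2=-9
r7=29
r4=25
r1=0
r4=M[24]=50
r4=(-9)+18=9
r1=29>>3=3
r6=29+(-9)=20
r1=3%14=3
r1=20%8=4
STR r6, [60] → M[60]=20
halt.

20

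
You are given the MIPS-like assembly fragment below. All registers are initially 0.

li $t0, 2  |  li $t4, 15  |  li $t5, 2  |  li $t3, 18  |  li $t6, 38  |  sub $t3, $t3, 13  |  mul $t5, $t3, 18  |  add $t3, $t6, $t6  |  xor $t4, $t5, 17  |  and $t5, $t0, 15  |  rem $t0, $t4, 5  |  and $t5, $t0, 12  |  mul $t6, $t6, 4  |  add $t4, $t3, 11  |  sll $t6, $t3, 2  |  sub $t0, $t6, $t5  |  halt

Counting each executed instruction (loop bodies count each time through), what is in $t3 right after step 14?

li $t0, 2 → $t0=2
li $t4, 15 → $t4=15
li $t5, 2 → $t5=2
li $t3, 18 → $t3=18
li $t6, 38 → $t6=38
sub $t3, $t3, 13 → $t3=18-13=5
mul $t5, $t3, 18 → $t5=5*18=90
add $t3, $t6, $t6 → $t3=38+38=76
xor $t4, $t5, 17 → $t4=90^17=75
and $t5, $t0, 15 → $t5=2&15=2
rem $t0, $t4, 5 → $t0=75%5=0
and $t5, $t0, 12 → $t5=0&12=0
mul $t6, $t6, 4 → $t6=38*4=152
add $t4, $t3, 11 → $t4=76+11=87
After step 14: $t3 = 76.

76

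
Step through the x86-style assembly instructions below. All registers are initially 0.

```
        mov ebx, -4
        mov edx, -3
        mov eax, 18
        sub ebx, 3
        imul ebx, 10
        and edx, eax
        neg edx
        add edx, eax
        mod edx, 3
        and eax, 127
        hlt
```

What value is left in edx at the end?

2

ebx=-4
edx=-3
eax=18
ebx=(-4)-3=-7
ebx=(-7)*10=-70
edx=(-3)&18=16
edx=-(16)=-16
edx=(-16)+18=2
edx=2%3=2
eax=18&127=18
halt.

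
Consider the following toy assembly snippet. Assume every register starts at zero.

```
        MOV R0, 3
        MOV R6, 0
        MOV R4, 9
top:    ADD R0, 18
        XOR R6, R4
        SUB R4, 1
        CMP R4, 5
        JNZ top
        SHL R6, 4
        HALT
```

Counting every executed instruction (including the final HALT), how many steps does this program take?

after MOV R0, 3: R0=3
after MOV R6, 0: R6=0
after MOV R4, 9: R4=9
after ADD R0, 18: R0=3+18=21
after XOR R6, R4: R6=0^9=9
after SUB R4, 1: R4=9-1=8
CMP R4, 5  (cmp 8,5)
JNZ top: taken
after ADD R0, 18: R0=21+18=39
after XOR R6, R4: R6=9^8=1
after SUB R4, 1: R4=8-1=7
CMP R4, 5  (cmp 7,5)
JNZ top: taken
after ADD R0, 18: R0=39+18=57
after XOR R6, R4: R6=1^7=6
after SUB R4, 1: R4=7-1=6
CMP R4, 5  (cmp 6,5)
JNZ top: taken
after ADD R0, 18: R0=57+18=75
after XOR R6, R4: R6=6^6=0
after SUB R4, 1: R4=6-1=5
CMP R4, 5  (cmp 5,5)
JNZ top: not taken
after SHL R6, 4: R6=0<<4=0
halt.
Total executed instructions: 25.

25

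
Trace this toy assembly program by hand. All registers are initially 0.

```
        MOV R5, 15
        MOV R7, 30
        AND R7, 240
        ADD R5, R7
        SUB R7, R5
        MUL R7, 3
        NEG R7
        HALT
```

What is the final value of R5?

31

after MOV R5, 15: R5=15
after MOV R7, 30: R7=30
after AND R7, 240: R7=30&240=16
after ADD R5, R7: R5=15+16=31
after SUB R7, R5: R7=16-31=-15
after MUL R7, 3: R7=(-15)*3=-45
after NEG R7: R7=-(-45)=45
halt.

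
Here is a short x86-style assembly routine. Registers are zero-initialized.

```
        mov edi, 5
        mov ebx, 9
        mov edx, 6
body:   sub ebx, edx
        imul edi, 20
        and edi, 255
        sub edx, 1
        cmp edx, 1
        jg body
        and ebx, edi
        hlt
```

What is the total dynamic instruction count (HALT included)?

35

after mov edi, 5: edi=5
after mov ebx, 9: ebx=9
after mov edx, 6: edx=6
after sub ebx, edx: ebx=9-6=3
after imul edi, 20: edi=5*20=100
after and edi, 255: edi=100&255=100
after sub edx, 1: edx=6-1=5
cmp edx, 1  (cmp 5,1)
jg body: taken
after sub ebx, edx: ebx=3-5=-2
after imul edi, 20: edi=100*20=2000
after and edi, 255: edi=2000&255=208
after sub edx, 1: edx=5-1=4
cmp edx, 1  (cmp 4,1)
jg body: taken
after sub ebx, edx: ebx=(-2)-4=-6
after imul edi, 20: edi=208*20=4160
after and edi, 255: edi=4160&255=64
after sub edx, 1: edx=4-1=3
cmp edx, 1  (cmp 3,1)
jg body: taken
after sub ebx, edx: ebx=(-6)-3=-9
after imul edi, 20: edi=64*20=1280
after and edi, 255: edi=1280&255=0
after sub edx, 1: edx=3-1=2
cmp edx, 1  (cmp 2,1)
jg body: taken
after sub ebx, edx: ebx=(-9)-2=-11
after imul edi, 20: edi=0*20=0
after and edi, 255: edi=0&255=0
after sub edx, 1: edx=2-1=1
cmp edx, 1  (cmp 1,1)
jg body: not taken
after and ebx, edi: ebx=(-11)&0=0
halt.
Total executed instructions: 35.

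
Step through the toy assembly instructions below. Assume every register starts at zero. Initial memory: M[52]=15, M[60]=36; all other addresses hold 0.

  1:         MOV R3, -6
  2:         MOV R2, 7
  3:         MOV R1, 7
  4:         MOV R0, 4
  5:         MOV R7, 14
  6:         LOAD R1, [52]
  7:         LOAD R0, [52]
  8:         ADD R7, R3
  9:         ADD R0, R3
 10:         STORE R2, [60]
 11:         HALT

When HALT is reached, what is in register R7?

R3=-6
R2=7
R1=7
R0=4
R7=14
R1=M[52]=15
R0=M[52]=15
R7=14+(-6)=8
R0=15+(-6)=9
STORE R2, [60] → M[60]=7
halt.

8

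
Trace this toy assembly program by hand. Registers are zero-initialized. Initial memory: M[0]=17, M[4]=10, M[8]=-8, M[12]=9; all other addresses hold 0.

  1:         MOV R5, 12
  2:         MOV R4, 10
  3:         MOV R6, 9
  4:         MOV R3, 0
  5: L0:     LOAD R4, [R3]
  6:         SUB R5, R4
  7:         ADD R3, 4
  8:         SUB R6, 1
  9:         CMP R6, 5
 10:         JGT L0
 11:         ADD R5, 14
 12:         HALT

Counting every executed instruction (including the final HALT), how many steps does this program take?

R5=12
R4=10
R6=9
R3=0
R4=M[0]=17
R5=12-17=-5
R3=0+4=4
R6=9-1=8
CMP R6, 5  (cmp 8,5)
JGT L0: taken
R4=M[4]=10
R5=(-5)-10=-15
R3=4+4=8
R6=8-1=7
CMP R6, 5  (cmp 7,5)
JGT L0: taken
R4=M[8]=-8
R5=(-15)-(-8)=-7
R3=8+4=12
R6=7-1=6
CMP R6, 5  (cmp 6,5)
JGT L0: taken
R4=M[12]=9
R5=(-7)-9=-16
R3=12+4=16
R6=6-1=5
CMP R6, 5  (cmp 5,5)
JGT L0: not taken
R5=(-16)+14=-2
halt.
Total executed instructions: 30.

30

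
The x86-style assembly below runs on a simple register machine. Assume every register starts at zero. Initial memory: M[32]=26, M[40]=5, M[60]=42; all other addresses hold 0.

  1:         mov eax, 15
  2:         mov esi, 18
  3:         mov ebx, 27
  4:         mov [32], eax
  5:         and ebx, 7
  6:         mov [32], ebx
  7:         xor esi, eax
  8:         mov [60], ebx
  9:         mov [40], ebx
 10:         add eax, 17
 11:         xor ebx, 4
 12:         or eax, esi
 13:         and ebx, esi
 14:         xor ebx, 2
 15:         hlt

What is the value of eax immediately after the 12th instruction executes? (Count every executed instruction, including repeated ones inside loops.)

61

eax=15
esi=18
ebx=27
mov [32], eax → M[32]=15
ebx=27&7=3
mov [32], ebx → M[32]=3
esi=18^15=29
mov [60], ebx → M[60]=3
mov [40], ebx → M[40]=3
eax=15+17=32
ebx=3^4=7
eax=32|29=61
After step 12: eax = 61.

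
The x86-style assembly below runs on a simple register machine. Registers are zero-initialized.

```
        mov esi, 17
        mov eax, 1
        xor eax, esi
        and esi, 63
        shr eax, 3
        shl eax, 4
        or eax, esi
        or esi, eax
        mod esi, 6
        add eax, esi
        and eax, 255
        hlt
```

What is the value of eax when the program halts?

after mov esi, 17: esi=17
after mov eax, 1: eax=1
after xor eax, esi: eax=1^17=16
after and esi, 63: esi=17&63=17
after shr eax, 3: eax=16>>3=2
after shl eax, 4: eax=2<<4=32
after or eax, esi: eax=32|17=49
after or esi, eax: esi=17|49=49
after mod esi, 6: esi=49%6=1
after add eax, esi: eax=49+1=50
after and eax, 255: eax=50&255=50
halt.

50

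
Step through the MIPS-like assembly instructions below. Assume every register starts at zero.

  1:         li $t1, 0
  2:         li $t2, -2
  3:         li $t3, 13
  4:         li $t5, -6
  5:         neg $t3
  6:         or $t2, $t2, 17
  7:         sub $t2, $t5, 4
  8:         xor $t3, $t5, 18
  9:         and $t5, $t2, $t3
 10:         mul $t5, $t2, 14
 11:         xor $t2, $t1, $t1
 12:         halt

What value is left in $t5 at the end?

$t1=0
$t2=-2
$t3=13
$t5=-6
$t3=-(13)=-13
$t2=(-2)|17=-1
$t2=(-6)-4=-10
$t3=(-6)^18=-24
$t5=(-10)&(-24)=-32
$t5=(-10)*14=-140
$t2=0^0=0
halt.

-140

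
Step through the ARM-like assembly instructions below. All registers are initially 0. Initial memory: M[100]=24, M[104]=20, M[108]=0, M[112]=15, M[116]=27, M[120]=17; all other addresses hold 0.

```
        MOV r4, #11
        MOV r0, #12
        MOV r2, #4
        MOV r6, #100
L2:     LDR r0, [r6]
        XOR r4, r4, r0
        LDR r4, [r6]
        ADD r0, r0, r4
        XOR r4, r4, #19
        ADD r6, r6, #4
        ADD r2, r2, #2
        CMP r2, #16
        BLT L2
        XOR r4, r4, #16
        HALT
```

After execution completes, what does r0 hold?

MOV r4, #11 → r4=11
MOV r0, #12 → r0=12
MOV r2, #4 → r2=4
MOV r6, #100 → r6=100
LDR r0, [r6] → r0=M[100]=24
XOR r4, r4, r0 → r4=11^24=19
LDR r4, [r6] → r4=M[100]=24
ADD r0, r0, r4 → r0=24+24=48
XOR r4, r4, #19 → r4=24^19=11
ADD r6, r6, #4 → r6=100+4=104
ADD r2, r2, #2 → r2=4+2=6
CMP r2, #16  (cmp 6,16)
BLT L2: taken
LDR r0, [r6] → r0=M[104]=20
XOR r4, r4, r0 → r4=11^20=31
LDR r4, [r6] → r4=M[104]=20
ADD r0, r0, r4 → r0=20+20=40
XOR r4, r4, #19 → r4=20^19=7
ADD r6, r6, #4 → r6=104+4=108
ADD r2, r2, #2 → r2=6+2=8
CMP r2, #16  (cmp 8,16)
BLT L2: taken
LDR r0, [r6] → r0=M[108]=0
XOR r4, r4, r0 → r4=7^0=7
LDR r4, [r6] → r4=M[108]=0
ADD r0, r0, r4 → r0=0+0=0
XOR r4, r4, #19 → r4=0^19=19
ADD r6, r6, #4 → r6=108+4=112
ADD r2, r2, #2 → r2=8+2=10
CMP r2, #16  (cmp 10,16)
BLT L2: taken
LDR r0, [r6] → r0=M[112]=15
XOR r4, r4, r0 → r4=19^15=28
LDR r4, [r6] → r4=M[112]=15
ADD r0, r0, r4 → r0=15+15=30
XOR r4, r4, #19 → r4=15^19=28
ADD r6, r6, #4 → r6=112+4=116
ADD r2, r2, #2 → r2=10+2=12
CMP r2, #16  (cmp 12,16)
BLT L2: taken
LDR r0, [r6] → r0=M[116]=27
XOR r4, r4, r0 → r4=28^27=7
LDR r4, [r6] → r4=M[116]=27
ADD r0, r0, r4 → r0=27+27=54
XOR r4, r4, #19 → r4=27^19=8
ADD r6, r6, #4 → r6=116+4=120
ADD r2, r2, #2 → r2=12+2=14
CMP r2, #16  (cmp 14,16)
BLT L2: taken
LDR r0, [r6] → r0=M[120]=17
XOR r4, r4, r0 → r4=8^17=25
LDR r4, [r6] → r4=M[120]=17
ADD r0, r0, r4 → r0=17+17=34
XOR r4, r4, #19 → r4=17^19=2
ADD r6, r6, #4 → r6=120+4=124
ADD r2, r2, #2 → r2=14+2=16
CMP r2, #16  (cmp 16,16)
BLT L2: not taken
XOR r4, r4, #16 → r4=2^16=18
halt.

34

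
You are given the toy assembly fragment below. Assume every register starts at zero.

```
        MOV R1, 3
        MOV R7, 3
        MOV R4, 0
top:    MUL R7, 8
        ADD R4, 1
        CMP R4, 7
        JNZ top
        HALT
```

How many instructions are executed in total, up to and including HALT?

32

MOV R1, 3 → R1=3
MOV R7, 3 → R7=3
MOV R4, 0 → R4=0
MUL R7, 8 → R7=3*8=24
ADD R4, 1 → R4=0+1=1
CMP R4, 7  (cmp 1,7)
JNZ top: taken
MUL R7, 8 → R7=24*8=192
ADD R4, 1 → R4=1+1=2
CMP R4, 7  (cmp 2,7)
JNZ top: taken
MUL R7, 8 → R7=192*8=1536
ADD R4, 1 → R4=2+1=3
CMP R4, 7  (cmp 3,7)
JNZ top: taken
MUL R7, 8 → R7=1536*8=12288
ADD R4, 1 → R4=3+1=4
CMP R4, 7  (cmp 4,7)
JNZ top: taken
MUL R7, 8 → R7=12288*8=98304
ADD R4, 1 → R4=4+1=5
CMP R4, 7  (cmp 5,7)
JNZ top: taken
MUL R7, 8 → R7=98304*8=786432
ADD R4, 1 → R4=5+1=6
CMP R4, 7  (cmp 6,7)
JNZ top: taken
MUL R7, 8 → R7=786432*8=6291456
ADD R4, 1 → R4=6+1=7
CMP R4, 7  (cmp 7,7)
JNZ top: not taken
halt.
Total executed instructions: 32.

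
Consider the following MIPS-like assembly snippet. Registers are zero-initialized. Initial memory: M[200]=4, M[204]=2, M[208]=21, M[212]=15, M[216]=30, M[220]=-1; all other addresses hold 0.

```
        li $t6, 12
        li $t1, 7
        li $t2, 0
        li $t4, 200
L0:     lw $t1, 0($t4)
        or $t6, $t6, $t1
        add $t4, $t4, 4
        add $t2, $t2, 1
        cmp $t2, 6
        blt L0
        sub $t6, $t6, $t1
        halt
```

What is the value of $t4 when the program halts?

224

after li $t6, 12: $t6=12
after li $t1, 7: $t1=7
after li $t2, 0: $t2=0
after li $t4, 200: $t4=200
after lw $t1, 0($t4): $t1=M[200]=4
after or $t6, $t6, $t1: $t6=12|4=12
after add $t4, $t4, 4: $t4=200+4=204
after add $t2, $t2, 1: $t2=0+1=1
cmp $t2, 6  (cmp 1,6)
blt L0: taken
after lw $t1, 0($t4): $t1=M[204]=2
after or $t6, $t6, $t1: $t6=12|2=14
after add $t4, $t4, 4: $t4=204+4=208
after add $t2, $t2, 1: $t2=1+1=2
cmp $t2, 6  (cmp 2,6)
blt L0: taken
after lw $t1, 0($t4): $t1=M[208]=21
after or $t6, $t6, $t1: $t6=14|21=31
after add $t4, $t4, 4: $t4=208+4=212
after add $t2, $t2, 1: $t2=2+1=3
cmp $t2, 6  (cmp 3,6)
blt L0: taken
after lw $t1, 0($t4): $t1=M[212]=15
after or $t6, $t6, $t1: $t6=31|15=31
after add $t4, $t4, 4: $t4=212+4=216
after add $t2, $t2, 1: $t2=3+1=4
cmp $t2, 6  (cmp 4,6)
blt L0: taken
after lw $t1, 0($t4): $t1=M[216]=30
after or $t6, $t6, $t1: $t6=31|30=31
after add $t4, $t4, 4: $t4=216+4=220
after add $t2, $t2, 1: $t2=4+1=5
cmp $t2, 6  (cmp 5,6)
blt L0: taken
after lw $t1, 0($t4): $t1=M[220]=-1
after or $t6, $t6, $t1: $t6=31|(-1)=-1
after add $t4, $t4, 4: $t4=220+4=224
after add $t2, $t2, 1: $t2=5+1=6
cmp $t2, 6  (cmp 6,6)
blt L0: not taken
after sub $t6, $t6, $t1: $t6=(-1)-(-1)=0
halt.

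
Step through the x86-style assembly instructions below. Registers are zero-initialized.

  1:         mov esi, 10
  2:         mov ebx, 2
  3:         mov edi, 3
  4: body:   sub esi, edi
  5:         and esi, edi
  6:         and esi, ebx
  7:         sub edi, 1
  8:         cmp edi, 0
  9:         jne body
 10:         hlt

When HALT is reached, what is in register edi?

0

after mov esi, 10: esi=10
after mov ebx, 2: ebx=2
after mov edi, 3: edi=3
after sub esi, edi: esi=10-3=7
after and esi, edi: esi=7&3=3
after and esi, ebx: esi=3&2=2
after sub edi, 1: edi=3-1=2
cmp edi, 0  (cmp 2,0)
jne body: taken
after sub esi, edi: esi=2-2=0
after and esi, edi: esi=0&2=0
after and esi, ebx: esi=0&2=0
after sub edi, 1: edi=2-1=1
cmp edi, 0  (cmp 1,0)
jne body: taken
after sub esi, edi: esi=0-1=-1
after and esi, edi: esi=(-1)&1=1
after and esi, ebx: esi=1&2=0
after sub edi, 1: edi=1-1=0
cmp edi, 0  (cmp 0,0)
jne body: not taken
halt.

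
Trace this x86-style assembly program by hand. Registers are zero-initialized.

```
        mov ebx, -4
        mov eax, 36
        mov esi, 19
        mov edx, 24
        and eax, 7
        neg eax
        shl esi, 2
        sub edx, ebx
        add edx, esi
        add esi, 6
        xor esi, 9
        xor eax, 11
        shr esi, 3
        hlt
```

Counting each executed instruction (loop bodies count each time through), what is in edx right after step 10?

after mov ebx, -4: ebx=-4
after mov eax, 36: eax=36
after mov esi, 19: esi=19
after mov edx, 24: edx=24
after and eax, 7: eax=36&7=4
after neg eax: eax=-(4)=-4
after shl esi, 2: esi=19<<2=76
after sub edx, ebx: edx=24-(-4)=28
after add edx, esi: edx=28+76=104
after add esi, 6: esi=76+6=82
After step 10: edx = 104.

104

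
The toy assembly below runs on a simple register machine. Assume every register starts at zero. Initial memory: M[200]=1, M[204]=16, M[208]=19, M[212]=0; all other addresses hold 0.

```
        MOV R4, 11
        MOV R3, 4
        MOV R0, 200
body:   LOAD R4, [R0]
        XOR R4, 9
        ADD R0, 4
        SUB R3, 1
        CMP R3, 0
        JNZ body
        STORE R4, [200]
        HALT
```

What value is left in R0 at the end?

MOV R4, 11 → R4=11
MOV R3, 4 → R3=4
MOV R0, 200 → R0=200
LOAD R4, [R0] → R4=M[200]=1
XOR R4, 9 → R4=1^9=8
ADD R0, 4 → R0=200+4=204
SUB R3, 1 → R3=4-1=3
CMP R3, 0  (cmp 3,0)
JNZ body: taken
LOAD R4, [R0] → R4=M[204]=16
XOR R4, 9 → R4=16^9=25
ADD R0, 4 → R0=204+4=208
SUB R3, 1 → R3=3-1=2
CMP R3, 0  (cmp 2,0)
JNZ body: taken
LOAD R4, [R0] → R4=M[208]=19
XOR R4, 9 → R4=19^9=26
ADD R0, 4 → R0=208+4=212
SUB R3, 1 → R3=2-1=1
CMP R3, 0  (cmp 1,0)
JNZ body: taken
LOAD R4, [R0] → R4=M[212]=0
XOR R4, 9 → R4=0^9=9
ADD R0, 4 → R0=212+4=216
SUB R3, 1 → R3=1-1=0
CMP R3, 0  (cmp 0,0)
JNZ body: not taken
STORE R4, [200] → M[200]=9
halt.

216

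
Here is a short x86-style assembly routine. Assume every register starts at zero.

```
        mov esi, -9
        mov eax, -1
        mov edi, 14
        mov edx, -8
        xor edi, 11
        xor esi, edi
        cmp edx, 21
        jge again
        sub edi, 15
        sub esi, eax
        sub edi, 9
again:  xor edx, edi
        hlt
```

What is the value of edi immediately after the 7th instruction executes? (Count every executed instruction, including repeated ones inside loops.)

5

after mov esi, -9: esi=-9
after mov eax, -1: eax=-1
after mov edi, 14: edi=14
after mov edx, -8: edx=-8
after xor edi, 11: edi=14^11=5
after xor esi, edi: esi=(-9)^5=-14
cmp edx, 21  (cmp -8,21)
After step 7: edi = 5.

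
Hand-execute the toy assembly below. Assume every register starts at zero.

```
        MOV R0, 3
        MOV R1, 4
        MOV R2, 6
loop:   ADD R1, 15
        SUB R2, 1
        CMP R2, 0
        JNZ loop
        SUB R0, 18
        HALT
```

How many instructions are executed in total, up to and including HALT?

29

after MOV R0, 3: R0=3
after MOV R1, 4: R1=4
after MOV R2, 6: R2=6
after ADD R1, 15: R1=4+15=19
after SUB R2, 1: R2=6-1=5
CMP R2, 0  (cmp 5,0)
JNZ loop: taken
after ADD R1, 15: R1=19+15=34
after SUB R2, 1: R2=5-1=4
CMP R2, 0  (cmp 4,0)
JNZ loop: taken
after ADD R1, 15: R1=34+15=49
after SUB R2, 1: R2=4-1=3
CMP R2, 0  (cmp 3,0)
JNZ loop: taken
after ADD R1, 15: R1=49+15=64
after SUB R2, 1: R2=3-1=2
CMP R2, 0  (cmp 2,0)
JNZ loop: taken
after ADD R1, 15: R1=64+15=79
after SUB R2, 1: R2=2-1=1
CMP R2, 0  (cmp 1,0)
JNZ loop: taken
after ADD R1, 15: R1=79+15=94
after SUB R2, 1: R2=1-1=0
CMP R2, 0  (cmp 0,0)
JNZ loop: not taken
after SUB R0, 18: R0=3-18=-15
halt.
Total executed instructions: 29.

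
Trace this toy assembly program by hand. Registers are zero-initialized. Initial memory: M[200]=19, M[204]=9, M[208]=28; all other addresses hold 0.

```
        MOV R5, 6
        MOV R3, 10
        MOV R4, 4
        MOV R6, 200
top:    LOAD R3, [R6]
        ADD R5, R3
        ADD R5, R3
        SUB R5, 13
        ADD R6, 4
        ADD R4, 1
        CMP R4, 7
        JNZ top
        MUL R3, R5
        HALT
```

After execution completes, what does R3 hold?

2212

R5=6
R3=10
R4=4
R6=200
R3=M[200]=19
R5=6+19=25
R5=25+19=44
R5=44-13=31
R6=200+4=204
R4=4+1=5
CMP R4, 7  (cmp 5,7)
JNZ top: taken
R3=M[204]=9
R5=31+9=40
R5=40+9=49
R5=49-13=36
R6=204+4=208
R4=5+1=6
CMP R4, 7  (cmp 6,7)
JNZ top: taken
R3=M[208]=28
R5=36+28=64
R5=64+28=92
R5=92-13=79
R6=208+4=212
R4=6+1=7
CMP R4, 7  (cmp 7,7)
JNZ top: not taken
R3=28*79=2212
halt.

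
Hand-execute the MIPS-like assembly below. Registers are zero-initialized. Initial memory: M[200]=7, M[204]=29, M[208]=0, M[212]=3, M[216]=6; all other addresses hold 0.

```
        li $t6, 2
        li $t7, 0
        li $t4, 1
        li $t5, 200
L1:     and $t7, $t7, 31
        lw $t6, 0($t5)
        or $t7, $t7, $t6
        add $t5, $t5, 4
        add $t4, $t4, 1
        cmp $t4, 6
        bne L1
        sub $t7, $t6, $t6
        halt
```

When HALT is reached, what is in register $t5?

$t6=2
$t7=0
$t4=1
$t5=200
$t7=0&31=0
$t6=M[200]=7
$t7=0|7=7
$t5=200+4=204
$t4=1+1=2
cmp $t4, 6  (cmp 2,6)
bne L1: taken
$t7=7&31=7
$t6=M[204]=29
$t7=7|29=31
$t5=204+4=208
$t4=2+1=3
cmp $t4, 6  (cmp 3,6)
bne L1: taken
$t7=31&31=31
$t6=M[208]=0
$t7=31|0=31
$t5=208+4=212
$t4=3+1=4
cmp $t4, 6  (cmp 4,6)
bne L1: taken
$t7=31&31=31
$t6=M[212]=3
$t7=31|3=31
$t5=212+4=216
$t4=4+1=5
cmp $t4, 6  (cmp 5,6)
bne L1: taken
$t7=31&31=31
$t6=M[216]=6
$t7=31|6=31
$t5=216+4=220
$t4=5+1=6
cmp $t4, 6  (cmp 6,6)
bne L1: not taken
$t7=6-6=0
halt.

220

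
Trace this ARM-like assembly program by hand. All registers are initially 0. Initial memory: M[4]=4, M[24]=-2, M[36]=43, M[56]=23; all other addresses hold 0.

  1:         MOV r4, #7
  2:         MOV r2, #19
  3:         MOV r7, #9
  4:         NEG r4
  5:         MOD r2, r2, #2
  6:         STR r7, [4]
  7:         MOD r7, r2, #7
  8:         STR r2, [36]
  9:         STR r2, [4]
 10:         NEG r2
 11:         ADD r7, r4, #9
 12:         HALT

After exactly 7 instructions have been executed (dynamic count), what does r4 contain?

-7

r4=7
r2=19
r7=9
r4=-(7)=-7
r2=19%2=1
STR r7, [4] → M[4]=9
r7=1%7=1
After step 7: r4 = -7.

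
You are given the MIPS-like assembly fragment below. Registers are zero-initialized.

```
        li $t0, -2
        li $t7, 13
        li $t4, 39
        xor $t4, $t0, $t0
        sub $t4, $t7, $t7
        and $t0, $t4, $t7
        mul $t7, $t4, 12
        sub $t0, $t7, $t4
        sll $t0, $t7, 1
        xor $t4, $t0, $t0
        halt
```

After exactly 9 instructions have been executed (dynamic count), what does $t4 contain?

li $t0, -2 → $t0=-2
li $t7, 13 → $t7=13
li $t4, 39 → $t4=39
xor $t4, $t0, $t0 → $t4=(-2)^(-2)=0
sub $t4, $t7, $t7 → $t4=13-13=0
and $t0, $t4, $t7 → $t0=0&13=0
mul $t7, $t4, 12 → $t7=0*12=0
sub $t0, $t7, $t4 → $t0=0-0=0
sll $t0, $t7, 1 → $t0=0<<1=0
After step 9: $t4 = 0.

0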